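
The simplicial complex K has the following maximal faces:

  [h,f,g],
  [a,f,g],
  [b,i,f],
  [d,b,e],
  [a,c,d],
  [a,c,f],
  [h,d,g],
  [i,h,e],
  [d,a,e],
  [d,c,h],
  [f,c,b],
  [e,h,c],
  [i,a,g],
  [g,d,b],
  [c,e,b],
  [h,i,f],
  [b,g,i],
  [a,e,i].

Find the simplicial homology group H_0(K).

Take the total order a < b < c < d < e < f < g < h < i on the vertex set. Then K (dimension 2) consists of the simplices:

  0-simplices (9): a, b, c, d, e, f, g, h, i
  1-simplices (27): ac, ad, ae, af, ag, ai, bc, bd, be, bf, bg, bi, cd, ce, cf, ch, de, dg, dh, eh, ei, fg, fh, fi, gh, gi, hi
  2-simplices (18): acd, acf, ade, aei, afg, agi, bce, bcf, bde, bdg, bfi, bgi, cdh, ceh, dgh, ehi, fgh, fhi

Hence C_0 ≅ Z^9, C_1 ≅ Z^27, C_2 ≅ Z^18.

Boundary ∂_1: C_1 → C_0 maps an edge to its endpoints' difference, ∂[p,q] = q − p.
As a 9×27 matrix over Z this has rank 8, with invariant factors (1,1,1,1,1,1,1,1).

Boundary ∂_2: C_2 → C_1 maps a triangle to the signed sum of its edges. For instance
  ∂acd = cd − ad + ac,
  ∂bfi = fi − bi + bf.
The 27×18 boundary matrix has rank 18 and Smith normal form diag(1,1,1,1,1,1,1,1,1,1,1,1,1,1,1,1,1,2).

From H_k ≅ ker(∂_k) / im(∂_{k+1}) we obtain:

  H_0: rank C_0 − rank ∂_1 = 9 − 8 = 1, and the invariant factors of ∂_1 are all 1, so H_0 = Z.

H_0 = Z.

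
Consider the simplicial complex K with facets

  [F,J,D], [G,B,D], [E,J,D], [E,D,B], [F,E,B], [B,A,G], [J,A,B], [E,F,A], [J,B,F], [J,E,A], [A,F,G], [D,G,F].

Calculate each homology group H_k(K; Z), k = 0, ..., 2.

H_0 ≅ Z,  H_1 ≅ Z/2Z,  H_2 = 0.

We work with the vertex ordering A < B < D < E < F < G < J. The simplices of K, each written with vertices in increasing order, are:

  0-simplices (7): A, B, D, E, F, G, J
  1-simplices (18): AB, AE, AF, AG, AJ, BD, BE, BF, BG, BJ, DE, DF, DG, DJ, EF, EJ, FG, FJ
  2-simplices (12): ABG, ABJ, AEF, AEJ, AFG, BDE, BDG, BEF, BFJ, DEJ, DFG, DFJ

Hence C_0 ≅ Z^7, C_1 ≅ Z^18, C_2 ≅ Z^12.

Boundary ∂_1: C_1 → C_0 is given by ∂[p,q] = [q] − [p].
As a 7×18 matrix over Z this has rank 6, with invariant factors (1,1,1,1,1,1).

Boundary ∂_2: C_2 → C_1 acts by ∂[p,q,r] = [q,r] − [p,r] + [p,q]. For instance
  ∂DEJ = EJ − DJ + DE,
  ∂DFG = FG − DG + DF.
This gives a 18×12 integer matrix of rank 12; reducing to Smith normal form yields diagonal entries (1,1,1,1,1,1,1,1,1,1,1,2).

From H_k ≅ ker(∂_k) / im(∂_{k+1}) we obtain:

  H_0: rank C_0 − rank ∂_1 = 7 − 6 = 1, and the invariant factors of ∂_1 are all 1, so H_0 ≅ Z.
  H_1: rank ker ∂_1 − rank ∂_2 = (18 − 6) − 12 = 0, and ∂_2 has invariant factor 2 > 1, so H_1 ≅ Z/2Z.
  H_2: rank ker ∂_2 − rank ∂_3 = (12 − 12) − 0 = 0, and there is no ∂_3, so H_2 ≅ 0.

(K is a triangulation of the real projective plane RP^2.)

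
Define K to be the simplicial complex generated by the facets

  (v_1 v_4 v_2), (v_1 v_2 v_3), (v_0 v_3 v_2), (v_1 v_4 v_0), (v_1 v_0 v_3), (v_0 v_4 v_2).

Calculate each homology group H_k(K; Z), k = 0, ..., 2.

H_0 = Z,  H_1 = 0,  H_2 = Z.

Take the total order v_0 < v_1 < v_2 < v_3 < v_4 on the vertex set. Then K (dimension 2) consists of the simplices:

  0-simplices (5): [v_0], [v_1], [v_2], [v_3], [v_4]
  1-simplices (9): [v_0,v_1], [v_0,v_2], [v_0,v_3], [v_0,v_4], [v_1,v_2], [v_1,v_3], [v_1,v_4], [v_2,v_3], [v_2,v_4]
  2-simplices (6): [v_0,v_1,v_3], [v_0,v_1,v_4], [v_0,v_2,v_3], [v_0,v_2,v_4], [v_1,v_2,v_3], [v_1,v_2,v_4]

so the chain groups are C_0 ≅ Z^5, C_1 ≅ Z^9, C_2 ≅ Z^6.

The boundary map ∂_1: C_1 → C_0 sends each edge [p,q] (with p < q) to q − p.
This gives a 5×9 integer matrix of rank 4; reducing to Smith normal form yields diagonal entries (1,1,1,1).

Boundary ∂_2: C_2 → C_1 acts by ∂[p,q,r] = [q,r] − [p,r] + [p,q]. For instance
  ∂[v_0,v_1,v_3] = [v_1,v_3] − [v_0,v_3] + [v_0,v_1],
  ∂[v_1,v_2,v_4] = [v_2,v_4] − [v_1,v_4] + [v_1,v_2].
This gives a 9×6 integer matrix of rank 5; reducing to Smith normal form yields diagonal entries (1,1,1,1,1).

From H_k ≅ ker(∂_k) / im(∂_{k+1}) we obtain:

  H_0: rank C_0 − rank ∂_1 = 5 − 4 = 1, and the invariant factors of ∂_1 are all 1, so H_0 ≅ Z.
  H_1: rank ker ∂_1 − rank ∂_2 = (9 − 4) − 5 = 0, and the invariant factors of ∂_2 are all 1, so H_1 ≅ 0.
  H_2: rank ker ∂_2 − rank ∂_3 = (6 − 5) − 0 = 1, and there is no ∂_3, so H_2 ≅ Z.

As a check, the Euler characteristic is 5 − 9 + 6 = 2, which agrees with 1 − 0 + 1 = 2.
(K is a triangulation of the 2-sphere S^2.)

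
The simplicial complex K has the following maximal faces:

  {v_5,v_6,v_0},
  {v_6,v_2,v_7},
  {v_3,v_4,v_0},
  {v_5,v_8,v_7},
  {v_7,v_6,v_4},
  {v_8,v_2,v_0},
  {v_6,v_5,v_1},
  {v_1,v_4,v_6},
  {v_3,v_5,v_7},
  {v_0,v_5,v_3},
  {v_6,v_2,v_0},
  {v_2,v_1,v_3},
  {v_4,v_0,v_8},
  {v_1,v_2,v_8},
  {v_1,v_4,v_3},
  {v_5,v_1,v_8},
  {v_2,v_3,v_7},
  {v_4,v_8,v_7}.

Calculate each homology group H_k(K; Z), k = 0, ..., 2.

H_0 = Z,  H_1 = Z^2,  H_2 = Z.

Order the vertices as v_0 < v_1 < v_2 < v_3 < v_4 < v_5 < v_6 < v_7 < v_8. Listing each simplex with vertices in this order, K has dimension 2 with simplices:

  0-simplices (9): [v_0], [v_1], [v_2], [v_3], [v_4], [v_5], [v_6], [v_7], [v_8]
  1-simplices (27): (27 of them)
  2-simplices (18): (18 of them)

Hence C_0 ≅ Z^9, C_1 ≅ Z^27, C_2 ≅ Z^18.

The boundary map ∂_1: C_1 → C_0 sends each edge [p,q] (with p < q) to q − p.
The resulting 9×27 matrix has rank 8, and its Smith normal form has invariant factors (1,1,1,1,1,1,1,1).

Boundary ∂_2: C_2 → C_1 acts by ∂[p,q,r] = [q,r] − [p,r] + [p,q]. For instance
  ∂[v_1,v_3,v_4] = [v_3,v_4] − [v_1,v_4] + [v_1,v_3],
  ∂[v_4,v_6,v_7] = [v_6,v_7] − [v_4,v_7] + [v_4,v_6].
This gives a 27×18 integer matrix of rank 17; reducing to Smith normal form yields diagonal entries (1,1,1,1,1,1,1,1,1,1,1,1,1,1,1,1,1).

Now H_k = ker ∂_k / im ∂_{k+1}, so:

  H_0: rank C_0 − rank ∂_1 = 9 − 8 = 1, and the invariant factors of ∂_1 are all 1, so H_0 ≅ Z.
  H_1: rank ker ∂_1 − rank ∂_2 = (27 − 8) − 17 = 2, and the invariant factors of ∂_2 are all 1, so H_1 ≅ Z^2.
  H_2: rank ker ∂_2 − rank ∂_3 = (18 − 17) − 0 = 1, and there is no ∂_3, so H_2 ≅ Z.

(K is a triangulation of the torus T^2.)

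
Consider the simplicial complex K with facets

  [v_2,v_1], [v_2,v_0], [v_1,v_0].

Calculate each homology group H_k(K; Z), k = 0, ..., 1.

H_0 ≅ Z,  H_1 ≅ Z.

Fix the vertex order v_0 < v_1 < v_2 and write every simplex with vertices in increasing order. Then dim K = 1 and the simplices of K are:

  0-simplices (3): [v_0], [v_1], [v_2]
  1-simplices (3): [v_0,v_1], [v_0,v_2], [v_1,v_2]

so the chain groups are C_0 ≅ Z^3, C_1 ≅ Z^3.

The boundary map ∂_1: C_1 → C_0 sends each edge [p,q] (with p < q) to q − p. For instance
  ∂[v_0,v_2] = [v_2] − [v_0].
The resulting 3×3 matrix has rank 2, and its Smith normal form has invariant factors (1,1).

Reading off H_k = ker ∂_k / im ∂_{k+1}:

  H_0: rank C_0 − rank ∂_1 = 3 − 2 = 1, and the invariant factors of ∂_1 are all 1, so H_0 = Z.
  H_1: rank ker ∂_1 − rank ∂_2 = (3 − 2) − 0 = 1, and there is no ∂_2, so H_1 = Z.

As a check, the Euler characteristic is 3 − 3 = 0, which agrees with 1 − 1 = 0.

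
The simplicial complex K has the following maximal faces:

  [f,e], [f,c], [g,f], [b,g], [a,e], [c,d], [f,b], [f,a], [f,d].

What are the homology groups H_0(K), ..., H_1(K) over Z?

We work with the vertex ordering a < b < c < d < e < f < g. The simplices of K, each written with vertices in increasing order, are:

  0-simplices (7): a, b, c, d, e, f, g
  1-simplices (9): ae, af, bf, bg, cd, cf, df, ef, fg

so the chain groups are C_0 ≅ Z^7, C_1 ≅ Z^9.

The boundary map ∂_1: C_1 → C_0 sends each edge [p,q] (with p < q) to q − p. For instance
  ∂cf = f − c.
This gives a 7×9 integer matrix of rank 6; reducing to Smith normal form yields diagonal entries (1,1,1,1,1,1).

From H_k ≅ ker(∂_k) / im(∂_{k+1}) we obtain:

  H_0: rank C_0 − rank ∂_1 = 7 − 6 = 1, and the invariant factors of ∂_1 are all 1, so H_0 = Z.
  H_1: rank ker ∂_1 − rank ∂_2 = (9 − 6) − 0 = 3, and there is no ∂_2, so H_1 = Z^3.

(K is a triangulation of a wedge of 3 circles.)

H_0 = Z,  H_1 = Z^3.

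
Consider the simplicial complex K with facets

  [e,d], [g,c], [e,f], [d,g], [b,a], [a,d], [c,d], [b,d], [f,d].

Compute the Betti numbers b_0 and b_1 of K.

Take the total order a < b < c < d < e < f < g on the vertex set. Then K (dimension 1) consists of the simplices:

  0-simplices (7): a, b, c, d, e, f, g
  1-simplices (9): ab, ad, bd, cd, cg, de, df, dg, ef

so the chain groups are C_0 ≅ Z^7, C_1 ≅ Z^9.

∂_1: C_1 → C_0 sends each edge [p,q] (with p < q) to q − p.
The 7×9 boundary matrix has rank 6 and Smith normal form diag(1,1,1,1,1,1).

Now H_k = ker ∂_k / im ∂_{k+1}, so:

  H_0: rank C_0 − rank ∂_1 = 7 − 6 = 1, and the invariant factors of ∂_1 are all 1, so H_0 ≅ Z.
  H_1: rank ker ∂_1 − rank ∂_2 = (9 − 6) − 0 = 3, and there is no ∂_2, so H_1 ≅ Z^3.

Hence the Betti numbers are b_0 = 1, b_1 = 3.

b_0 = 1, b_1 = 3.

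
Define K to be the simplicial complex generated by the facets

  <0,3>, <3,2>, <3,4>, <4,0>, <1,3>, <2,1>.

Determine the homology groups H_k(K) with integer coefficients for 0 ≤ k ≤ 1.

H_0 = Z,  H_1 = Z^2.

Take the total order 0 < 1 < 2 < 3 < 4 on the vertex set. Then K (dimension 1) consists of the simplices:

  0-simplices (5): [0], [1], [2], [3], [4]
  1-simplices (6): [0,3], [0,4], [1,2], [1,3], [2,3], [3,4]

Hence C_0 ≅ Z^5, C_1 ≅ Z^6.

The boundary map ∂_1: C_1 → C_0 sends each edge [p,q] (with p < q) to q − p.
The 5×6 boundary matrix has rank 4 and Smith normal form diag(1,1,1,1).

Computing H_k = (kernel of ∂_k) / (image of ∂_{k+1}):

  H_0: rank C_0 − rank ∂_1 = 5 − 4 = 1, and the invariant factors of ∂_1 are all 1, so H_0 ≅ Z.
  H_1: rank ker ∂_1 − rank ∂_2 = (6 − 4) − 0 = 2, and there is no ∂_2, so H_1 ≅ Z^2.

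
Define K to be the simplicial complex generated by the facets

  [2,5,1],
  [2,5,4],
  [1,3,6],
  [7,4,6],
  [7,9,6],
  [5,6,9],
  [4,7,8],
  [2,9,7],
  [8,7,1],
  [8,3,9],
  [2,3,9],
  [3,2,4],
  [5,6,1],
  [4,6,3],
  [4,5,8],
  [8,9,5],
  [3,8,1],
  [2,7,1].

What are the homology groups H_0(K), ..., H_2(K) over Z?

H_0 = Z,  H_1 = Z^2,  H_2 = Z.

Fix the vertex order 1 < 2 < 3 < 4 < 5 < 6 < 7 < 8 < 9 and write every simplex with vertices in increasing order. Then dim K = 2 and the simplices of K are:

  0-simplices (9): [1], [2], [3], [4], [5], [6], [7], [8], [9]
  1-simplices (27): (27 of them)
  2-simplices (18): [1,2,5], [1,2,7], [1,3,6], [1,3,8], [1,5,6], [1,7,8], [2,3,4], [2,3,9], [2,4,5], [2,7,9], [3,4,6], [3,8,9], [4,5,8], [4,6,7], [4,7,8], [5,6,9], [5,8,9], [6,7,9]

so the chain groups are C_0 ≅ Z^9, C_1 ≅ Z^27, C_2 ≅ Z^18.

Boundary ∂_1: C_1 → C_0 sends each edge [p,q] (with p < q) to q − p. For instance
  ∂[1,2] = [2] − [1].
As a 9×27 matrix over Z this has rank 8, with invariant factors (1,1,1,1,1,1,1,1).

∂_2: C_2 → C_1 maps a triangle to the signed sum of its edges. For instance
  ∂[2,3,9] = [3,9] − [2,9] + [2,3],
  ∂[2,7,9] = [7,9] − [2,9] + [2,7].
The 27×18 boundary matrix has rank 17 and Smith normal form diag(1,1,1,1,1,1,1,1,1,1,1,1,1,1,1,1,1).

Reading off H_k = ker ∂_k / im ∂_{k+1}:

  H_0: rank C_0 − rank ∂_1 = 9 − 8 = 1, and the invariant factors of ∂_1 are all 1, so H_0 = Z.
  H_1: rank ker ∂_1 − rank ∂_2 = (27 − 8) − 17 = 2, and the invariant factors of ∂_2 are all 1, so H_1 = Z^2.
  H_2: rank ker ∂_2 − rank ∂_3 = (18 − 17) − 0 = 1, and there is no ∂_3, so H_2 = Z.

As a check, the Euler characteristic is 9 − 27 + 18 = 0, which agrees with 1 − 2 + 1 = 0.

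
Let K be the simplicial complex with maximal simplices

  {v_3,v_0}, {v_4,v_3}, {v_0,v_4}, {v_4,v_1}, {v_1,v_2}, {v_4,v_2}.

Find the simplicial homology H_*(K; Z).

H_0 ≅ Z,  H_1 ≅ Z^2.

We work with the vertex ordering v_0 < v_1 < v_2 < v_3 < v_4. The simplices of K, each written with vertices in increasing order, are:

  0-simplices (5): [v_0], [v_1], [v_2], [v_3], [v_4]
  1-simplices (6): [v_0,v_3], [v_0,v_4], [v_1,v_2], [v_1,v_4], [v_2,v_4], [v_3,v_4]

so the chain groups are C_0 ≅ Z^5, C_1 ≅ Z^6.

The boundary map ∂_1: C_1 → C_0 is given by ∂[p,q] = [q] − [p].
The resulting 5×6 matrix has rank 4, and its Smith normal form has invariant factors (1,1,1,1).

Reading off H_k = ker ∂_k / im ∂_{k+1}:

  H_0: rank C_0 − rank ∂_1 = 5 − 4 = 1, and the invariant factors of ∂_1 are all 1, so H_0 ≅ Z.
  H_1: rank ker ∂_1 − rank ∂_2 = (6 − 4) − 0 = 2, and there is no ∂_2, so H_1 ≅ Z^2.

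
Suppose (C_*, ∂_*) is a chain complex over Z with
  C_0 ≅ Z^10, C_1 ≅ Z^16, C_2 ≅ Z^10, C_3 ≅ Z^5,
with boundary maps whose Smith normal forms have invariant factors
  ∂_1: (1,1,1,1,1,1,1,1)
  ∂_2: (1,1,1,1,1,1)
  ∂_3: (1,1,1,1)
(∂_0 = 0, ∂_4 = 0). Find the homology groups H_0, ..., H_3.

H_0 ≅ Z^2,  H_1 ≅ Z^2,  H_2 = 0,  H_3 ≅ Z.

H_0: b_0 = 10 − 0 − 8 = 2; torsion from ∂_1 factors > 1: none. So H_0 ≅ Z^2.
H_1: b_1 = 16 − 8 − 6 = 2; torsion from ∂_2 factors > 1: none. So H_1 ≅ Z^2.
H_2: b_2 = 10 − 6 − 4 = 0; torsion from ∂_3 factors > 1: none. So H_2 ≅ 0.
H_3: b_3 = 5 − 4 − 0 = 1; torsion from ∂_4 factors > 1: none. So H_3 ≅ Z.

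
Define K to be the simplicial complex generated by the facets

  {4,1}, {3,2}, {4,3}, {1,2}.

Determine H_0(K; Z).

Take the total order 1 < 2 < 3 < 4 on the vertex set. Then K (dimension 1) consists of the simplices:

  0-simplices (4): [1], [2], [3], [4]
  1-simplices (4): [1,2], [1,4], [2,3], [3,4]

giving chain groups C_0 ≅ Z^4, C_1 ≅ Z^4.

∂_1: C_1 → C_0 maps an edge to its endpoints' difference, ∂[p,q] = q − p.
The resulting 4×4 matrix has rank 3, and its Smith normal form has invariant factors (1,1,1).

Reading off H_k = ker ∂_k / im ∂_{k+1}:

  H_0: rank C_0 − rank ∂_1 = 4 − 3 = 1, and the invariant factors of ∂_1 are all 1, so H_0 = Z.

H_0 = Z.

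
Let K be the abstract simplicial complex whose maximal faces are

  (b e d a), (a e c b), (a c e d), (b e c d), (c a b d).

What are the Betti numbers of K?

Fix the vertex order a < b < c < d < e and write every simplex with vertices in increasing order. Then dim K = 3 and the simplices of K are:

  0-simplices (5): a, b, c, d, e
  1-simplices (10): ab, ac, ad, ae, bc, bd, be, cd, ce, de
  2-simplices (10): abc, abd, abe, acd, ace, ade, bcd, bce, bde, cde
  3-simplices (5): abcd, abce, abde, acde, bcde

Hence C_0 ≅ Z^5, C_1 ≅ Z^10, C_2 ≅ Z^10, C_3 ≅ Z^5.

The boundary map ∂_1: C_1 → C_0 is given by ∂[p,q] = [q] − [p]. For instance
  ∂ad = d − a.
The resulting 5×10 matrix has rank 4, and its Smith normal form has invariant factors (1,1,1,1).

Boundary ∂_2: C_2 → C_1 acts by ∂[p,q,r] = [q,r] − [p,r] + [p,q]. For instance
  ∂cde = de − ce + cd,
  ∂ace = ce − ae + ac.
The resulting 10×10 matrix has rank 6, and its Smith normal form has invariant factors (1,1,1,1,1,1).

The boundary map ∂_3: C_3 → C_2 sends each 3-simplex σ to the alternating sum Σ_i (−1)^i (σ with its i-th vertex removed). For instance
  ∂acde = cde − ade + ace − acd,
  ∂abde = bde − ade + abe − abd.
The 10×5 boundary matrix has rank 4 and Smith normal form diag(1,1,1,1).

From H_k ≅ ker(∂_k) / im(∂_{k+1}) we obtain:

  H_0: rank C_0 − rank ∂_1 = 5 − 4 = 1, and the invariant factors of ∂_1 are all 1, so H_0 = Z.
  H_1: rank ker ∂_1 − rank ∂_2 = (10 − 4) − 6 = 0, and the invariant factors of ∂_2 are all 1, so H_1 = 0.
  H_2: rank ker ∂_2 − rank ∂_3 = (10 − 6) − 4 = 0, and the invariant factors of ∂_3 are all 1, so H_2 = 0.
  H_3: rank ker ∂_3 − rank ∂_4 = (5 − 4) − 0 = 1, and there is no ∂_4, so H_3 = Z.

Hence the Betti numbers are b_0 = 1, b_1 = 0, b_2 = 0, b_3 = 1.

b_0 = 1, b_1 = 0, b_2 = 0, b_3 = 1.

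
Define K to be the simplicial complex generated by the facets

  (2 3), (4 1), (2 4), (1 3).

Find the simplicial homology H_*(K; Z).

H_0 ≅ Z,  H_1 ≅ Z.

K has 4 vertices, 4 edges.
rank ∂_0 = 0, rank ∂_1 = 3 ⇒ b_0 = 4 − 0 − 3 = 1; all invariant factors of ∂_1 are 1 so no torsion. So H_0 = Z.
rank ∂_1 = 3, rank ∂_2 = 0 ⇒ b_1 = 4 − 3 − 0 = 1. So H_1 = Z.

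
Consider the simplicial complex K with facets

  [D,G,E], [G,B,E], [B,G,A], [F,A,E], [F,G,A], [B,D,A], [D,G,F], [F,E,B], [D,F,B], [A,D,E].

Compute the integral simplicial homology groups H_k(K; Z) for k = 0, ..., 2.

Take the total order A < B < D < E < F < G on the vertex set. Then K (dimension 2) consists of the simplices:

  0-simplices (6): A, B, D, E, F, G
  1-simplices (15): AB, AD, AE, AF, AG, BD, BE, BF, BG, DE, DF, DG, EF, EG, FG
  2-simplices (10): ABD, ABG, ADE, AEF, AFG, BDF, BEF, BEG, DEG, DFG

giving chain groups C_0 ≅ Z^6, C_1 ≅ Z^15, C_2 ≅ Z^10.

Boundary ∂_1: C_1 → C_0 is given by ∂[p,q] = [q] − [p].
The 6×15 boundary matrix has rank 5 and Smith normal form diag(1,1,1,1,1).

Boundary ∂_2: C_2 → C_1 acts by ∂[p,q,r] = [q,r] − [p,r] + [p,q]. For instance
  ∂DEG = EG − DG + DE,
  ∂DFG = FG − DG + DF.
This gives a 15×10 integer matrix of rank 10; reducing to Smith normal form yields diagonal entries (1,1,1,1,1,1,1,1,1,2).

From H_k ≅ ker(∂_k) / im(∂_{k+1}) we obtain:

  H_0: rank C_0 − rank ∂_1 = 6 − 5 = 1, and the invariant factors of ∂_1 are all 1, so H_0 = Z.
  H_1: rank ker ∂_1 − rank ∂_2 = (15 − 5) − 10 = 0, and ∂_2 has invariant factor 2 > 1, so H_1 = Z/2.
  H_2: rank ker ∂_2 − rank ∂_3 = (10 − 10) − 0 = 0, and there is no ∂_3, so H_2 = 0.

(K is a triangulation of the real projective plane RP^2.)

H_0 = Z,  H_1 = Z/2,  H_2 = 0.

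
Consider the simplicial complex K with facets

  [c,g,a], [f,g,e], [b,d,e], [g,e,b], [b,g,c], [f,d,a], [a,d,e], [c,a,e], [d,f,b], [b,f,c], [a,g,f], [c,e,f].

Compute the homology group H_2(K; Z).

We work with the vertex ordering a < b < c < d < e < f < g. The simplices of K, each written with vertices in increasing order, are:

  0-simplices (7): a, b, c, d, e, f, g
  1-simplices (18): ac, ad, ae, af, ag, bc, bd, be, bf, bg, ce, cf, cg, de, df, ef, eg, fg
  2-simplices (12): ace, acg, ade, adf, afg, bcf, bcg, bde, bdf, beg, cef, efg

so the chain groups are C_0 ≅ Z^7, C_1 ≅ Z^18, C_2 ≅ Z^12.

Boundary ∂_1: C_1 → C_0 sends each edge [p,q] (with p < q) to q − p. For instance
  ∂ae = e − a.
The 7×18 boundary matrix has rank 6 and Smith normal form diag(1,1,1,1,1,1).

Boundary ∂_2: C_2 → C_1 sends each 2-simplex [p,q,r] to [q,r] − [p,r] + [p,q]. For instance
  ∂bcg = cg − bg + bc,
  ∂afg = fg − ag + af.
As a 18×12 matrix over Z this has rank 12, with invariant factors (1,1,1,1,1,1,1,1,1,1,1,2).

Reading off H_k = ker ∂_k / im ∂_{k+1}:

  H_2: rank ker ∂_2 − rank ∂_3 = (12 − 12) − 0 = 0, and there is no ∂_3, so H_2 = 0.

H_2 ≅ 0.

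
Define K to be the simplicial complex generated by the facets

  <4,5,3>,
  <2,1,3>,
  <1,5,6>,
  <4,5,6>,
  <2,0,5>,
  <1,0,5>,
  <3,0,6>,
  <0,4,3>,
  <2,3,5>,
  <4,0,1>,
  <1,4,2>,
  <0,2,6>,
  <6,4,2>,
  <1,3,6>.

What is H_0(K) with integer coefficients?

Fix the vertex order 0 < 1 < 2 < 3 < 4 < 5 < 6 and write every simplex with vertices in increasing order. Then dim K = 2 and the simplices of K are:

  0-simplices (7): [0], [1], [2], [3], [4], [5], [6]
  1-simplices (21): [0,1], [0,2], [0,3], [0,4], [0,5], [0,6], [1,2], [1,3], [1,4], [1,5], [1,6], [2,3], [2,4], [2,5], [2,6], [3,4], [3,5], [3,6], [4,5], [4,6], [5,6]
  2-simplices (14): [0,1,4], [0,1,5], [0,2,5], [0,2,6], [0,3,4], [0,3,6], [1,2,3], [1,2,4], [1,3,6], [1,5,6], [2,3,5], [2,4,6], [3,4,5], [4,5,6]

giving chain groups C_0 ≅ Z^7, C_1 ≅ Z^21, C_2 ≅ Z^14.

Boundary ∂_1: C_1 → C_0 maps an edge to its endpoints' difference, ∂[p,q] = q − p. For instance
  ∂[4,6] = [6] − [4].
As a 7×21 matrix over Z this has rank 6, with invariant factors (1,1,1,1,1,1).

∂_2: C_2 → C_1 acts by ∂[p,q,r] = [q,r] − [p,r] + [p,q]. For instance
  ∂[2,4,6] = [4,6] − [2,6] + [2,4],
  ∂[0,2,5] = [2,5] − [0,5] + [0,2].
This gives a 21×14 integer matrix of rank 13; reducing to Smith normal form yields diagonal entries (1,1,1,1,1,1,1,1,1,1,1,1,1).

Reading off H_k = ker ∂_k / im ∂_{k+1}:

  H_0: rank C_0 − rank ∂_1 = 7 − 6 = 1, and the invariant factors of ∂_1 are all 1, so H_0 ≅ Z.

(K is a triangulation of the torus T^2.)

H_0 = Z.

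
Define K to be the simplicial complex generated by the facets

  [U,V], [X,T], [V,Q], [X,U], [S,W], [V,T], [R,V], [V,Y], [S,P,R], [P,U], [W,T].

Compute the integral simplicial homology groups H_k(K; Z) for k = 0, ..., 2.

Fix the vertex order P < Q < R < S < T < U < V < W < X < Y and write every simplex with vertices in increasing order. Then dim K = 2 and the simplices of K are:

  0-simplices (10): P, Q, R, S, T, U, V, W, X, Y
  1-simplices (13): PR, PS, PU, QV, RS, RV, SW, TV, TW, TX, UV, UX, VY
  2-simplices (1): PRS

giving chain groups C_0 ≅ Z^10, C_1 ≅ Z^13, C_2 ≅ Z^1.

The boundary map ∂_1: C_1 → C_0 is given by ∂[p,q] = [q] − [p]. For instance
  ∂UX = X − U.
The 10×13 boundary matrix has rank 9 and Smith normal form diag(1,1,1,1,1,1,1,1,1).

The boundary map ∂_2: C_2 → C_1 acts by ∂[p,q,r] = [q,r] − [p,r] + [p,q]. For instance
  ∂PRS = RS − PS + PR.
The resulting 13×1 matrix has rank 1, and its Smith normal form has invariant factors (1).

Computing H_k = (kernel of ∂_k) / (image of ∂_{k+1}):

  H_0: rank C_0 − rank ∂_1 = 10 − 9 = 1, and the invariant factors of ∂_1 are all 1, so H_0 ≅ Z.
  H_1: rank ker ∂_1 − rank ∂_2 = (13 − 9) − 1 = 3, and the invariant factors of ∂_2 are all 1, so H_1 ≅ Z^3.
  H_2: rank ker ∂_2 − rank ∂_3 = (1 − 1) − 0 = 0, and there is no ∂_3, so H_2 ≅ 0.

H_0 ≅ Z,  H_1 ≅ Z^3,  H_2 = 0.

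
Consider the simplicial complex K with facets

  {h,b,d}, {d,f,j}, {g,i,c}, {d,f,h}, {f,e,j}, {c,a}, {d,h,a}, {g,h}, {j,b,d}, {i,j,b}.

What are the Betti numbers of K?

Order the vertices as a < b < c < d < e < f < g < h < i < j. Listing each simplex with vertices in this order, K has dimension 2 with simplices:

  0-simplices (10): a, b, c, d, e, f, g, h, i, j
  1-simplices (19): ac, ad, ah, bd, bh, bi, bj, cg, ci, df, dh, dj, ef, ej, fh, fj, gh, gi, ij
  2-simplices (8): adh, bdh, bdj, bij, cgi, dfh, dfj, efj

so the chain groups are C_0 ≅ Z^10, C_1 ≅ Z^19, C_2 ≅ Z^8.

∂_1: C_1 → C_0 sends each edge [p,q] (with p < q) to q − p. For instance
  ∂ci = i − c.
This gives a 10×19 integer matrix of rank 9; reducing to Smith normal form yields diagonal entries (1,1,1,1,1,1,1,1,1).

The boundary map ∂_2: C_2 → C_1 sends each 2-simplex [p,q,r] to [q,r] − [p,r] + [p,q]. For instance
  ∂efj = fj − ej + ef,
  ∂dfh = fh − dh + df.
As a 19×8 matrix over Z this has rank 8, with invariant factors (1,1,1,1,1,1,1,1).

Now H_k = ker ∂_k / im ∂_{k+1}, so:

  H_0: rank C_0 − rank ∂_1 = 10 − 9 = 1, and the invariant factors of ∂_1 are all 1, so H_0 = Z.
  H_1: rank ker ∂_1 − rank ∂_2 = (19 − 9) − 8 = 2, and the invariant factors of ∂_2 are all 1, so H_1 = Z^2.
  H_2: rank ker ∂_2 − rank ∂_3 = (8 − 8) − 0 = 0, and there is no ∂_3, so H_2 = 0.

As a check, the Euler characteristic is 10 − 19 + 8 = -1, which agrees with 1 − 2 + 0 = -1.

Hence the Betti numbers are b_0 = 1, b_1 = 2, b_2 = 0.

b_0 = 1, b_1 = 2, b_2 = 0.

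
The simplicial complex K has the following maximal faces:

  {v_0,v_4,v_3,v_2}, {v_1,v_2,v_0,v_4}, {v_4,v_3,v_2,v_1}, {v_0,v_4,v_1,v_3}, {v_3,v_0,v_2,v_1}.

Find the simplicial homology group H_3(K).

H_3 ≅ Z.

Order the vertices as v_0 < v_1 < v_2 < v_3 < v_4. Listing each simplex with vertices in this order, K has dimension 3 with simplices:

  0-simplices (5): [v_0], [v_1], [v_2], [v_3], [v_4]
  1-simplices (10): [v_0,v_1], [v_0,v_2], [v_0,v_3], [v_0,v_4], [v_1,v_2], [v_1,v_3], [v_1,v_4], [v_2,v_3], [v_2,v_4], [v_3,v_4]
  2-simplices (10): [v_0,v_1,v_2], [v_0,v_1,v_3], [v_0,v_1,v_4], [v_0,v_2,v_3], [v_0,v_2,v_4], [v_0,v_3,v_4], [v_1,v_2,v_3], [v_1,v_2,v_4], [v_1,v_3,v_4], [v_2,v_3,v_4]
  3-simplices (5): [v_0,v_1,v_2,v_3], [v_0,v_1,v_2,v_4], [v_0,v_1,v_3,v_4], [v_0,v_2,v_3,v_4], [v_1,v_2,v_3,v_4]

so the chain groups are C_0 ≅ Z^5, C_1 ≅ Z^10, C_2 ≅ Z^10, C_3 ≅ Z^5.

∂_1: C_1 → C_0 is given by ∂[p,q] = [q] − [p]. For instance
  ∂[v_2,v_3] = [v_3] − [v_2].
This gives a 5×10 integer matrix of rank 4; reducing to Smith normal form yields diagonal entries (1,1,1,1).

The boundary map ∂_2: C_2 → C_1 acts by ∂[p,q,r] = [q,r] − [p,r] + [p,q]. For instance
  ∂[v_1,v_3,v_4] = [v_3,v_4] − [v_1,v_4] + [v_1,v_3],
  ∂[v_1,v_2,v_3] = [v_2,v_3] − [v_1,v_3] + [v_1,v_2].
The 10×10 boundary matrix has rank 6 and Smith normal form diag(1,1,1,1,1,1).

The boundary map ∂_3: C_3 → C_2 sends each 3-simplex σ to the alternating sum Σ_i (−1)^i (σ with its i-th vertex removed). For instance
  ∂[v_0,v_1,v_2,v_3] = [v_1,v_2,v_3] − [v_0,v_2,v_3] + [v_0,v_1,v_3] − [v_0,v_1,v_2],
  ∂[v_1,v_2,v_3,v_4] = [v_2,v_3,v_4] − [v_1,v_3,v_4] + [v_1,v_2,v_4] − [v_1,v_2,v_3].
The 10×5 boundary matrix has rank 4 and Smith normal form diag(1,1,1,1).

Now H_k = ker ∂_k / im ∂_{k+1}, so:

  H_3: rank ker ∂_3 − rank ∂_4 = (5 − 4) − 0 = 1, and there is no ∂_4, so H_3 = Z.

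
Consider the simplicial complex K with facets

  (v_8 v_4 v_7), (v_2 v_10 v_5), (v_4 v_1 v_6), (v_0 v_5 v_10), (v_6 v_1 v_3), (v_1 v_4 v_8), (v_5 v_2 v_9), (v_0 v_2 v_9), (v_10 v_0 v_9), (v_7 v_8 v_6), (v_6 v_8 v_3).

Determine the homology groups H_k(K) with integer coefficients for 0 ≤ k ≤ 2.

We work with the vertex ordering v_0 < v_1 < v_2 < v_3 < v_4 < v_5 < v_6 < v_7 < v_8 < v_9 < v_10. The simplices of K, each written with vertices in increasing order, are:

  0-simplices (11): [v_0], [v_1], [v_2], [v_3], [v_4], [v_5], [v_6], [v_7], [v_8], [v_9], [v_10]
  1-simplices (22): (22 of them)
  2-simplices (11): (11 of them)

Hence C_0 ≅ Z^11, C_1 ≅ Z^22, C_2 ≅ Z^11.

∂_1: C_1 → C_0 sends each edge [p,q] (with p < q) to q − p. For instance
  ∂[v_4,v_7] = [v_7] − [v_4].
The resulting 11×22 matrix has rank 9, and its Smith normal form has invariant factors (1,1,1,1,1,1,1,1,1).

The boundary map ∂_2: C_2 → C_1 sends each 2-simplex [p,q,r] to [q,r] − [p,r] + [p,q]. For instance
  ∂[v_6,v_7,v_8] = [v_7,v_8] − [v_6,v_8] + [v_6,v_7],
  ∂[v_0,v_5,v_10] = [v_5,v_10] − [v_0,v_10] + [v_0,v_5].
The 22×11 boundary matrix has rank 11 and Smith normal form diag(1,1,1,1,1,1,1,1,1,1,1).

Reading off H_k = ker ∂_k / im ∂_{k+1}:

  H_0: rank C_0 − rank ∂_1 = 11 − 9 = 2, and the invariant factors of ∂_1 are all 1, so H_0 = Z^2.
  H_1: rank ker ∂_1 − rank ∂_2 = (22 − 9) − 11 = 2, and the invariant factors of ∂_2 are all 1, so H_1 = Z^2.
  H_2: rank ker ∂_2 − rank ∂_3 = (11 − 11) − 0 = 0, and there is no ∂_3, so H_2 = 0.

(K is a triangulation of the disjoint union of the Möbius band and the cylinder S^1 x I.)

H_0 = Z^2,  H_1 = Z^2,  H_2 = 0.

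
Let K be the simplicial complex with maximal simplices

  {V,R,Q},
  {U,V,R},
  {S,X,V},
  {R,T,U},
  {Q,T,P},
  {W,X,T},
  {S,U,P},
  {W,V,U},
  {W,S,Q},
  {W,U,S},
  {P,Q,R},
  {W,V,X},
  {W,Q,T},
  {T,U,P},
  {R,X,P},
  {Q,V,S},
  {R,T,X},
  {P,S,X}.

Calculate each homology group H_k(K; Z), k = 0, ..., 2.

H_0 ≅ Z,  H_1 ≅ Z ⊕ Z/2,  H_2 = 0.

Take the total order P < Q < R < S < T < U < V < W < X on the vertex set. Then K (dimension 2) consists of the simplices:

  0-simplices (9): P, Q, R, S, T, U, V, W, X
  1-simplices (27): PQ, PR, PS, PT, PU, PX, QR, QS, QT, QV, QW, RT, RU, RV, RX, SU, SV, SW, SX, TU, TW, TX, UV, UW, VW, VX, WX
  2-simplices (18): PQR, PQT, PRX, PSU, PSX, PTU, QRV, QSV, QSW, QTW, RTU, RTX, RUV, SUW, SVX, TWX, UVW, VWX

Hence C_0 ≅ Z^9, C_1 ≅ Z^27, C_2 ≅ Z^18.

Boundary ∂_1: C_1 → C_0 maps an edge to its endpoints' difference, ∂[p,q] = q − p. For instance
  ∂WX = X − W.
As a 9×27 matrix over Z this has rank 8, with invariant factors (1,1,1,1,1,1,1,1).

The boundary map ∂_2: C_2 → C_1 maps a triangle to the signed sum of its edges. For instance
  ∂PTU = TU − PU + PT,
  ∂UVW = VW − UW + UV.
As a 27×18 matrix over Z this has rank 18, with invariant factors (1,1,1,1,1,1,1,1,1,1,1,1,1,1,1,1,1,2).

From H_k ≅ ker(∂_k) / im(∂_{k+1}) we obtain:

  H_0: rank C_0 − rank ∂_1 = 9 − 8 = 1, and the invariant factors of ∂_1 are all 1, so H_0 ≅ Z.
  H_1: rank ker ∂_1 − rank ∂_2 = (27 − 8) − 18 = 1, and ∂_2 has invariant factor 2 > 1, so H_1 ≅ Z ⊕ Z/2.
  H_2: rank ker ∂_2 − rank ∂_3 = (18 − 18) − 0 = 0, and there is no ∂_3, so H_2 ≅ 0.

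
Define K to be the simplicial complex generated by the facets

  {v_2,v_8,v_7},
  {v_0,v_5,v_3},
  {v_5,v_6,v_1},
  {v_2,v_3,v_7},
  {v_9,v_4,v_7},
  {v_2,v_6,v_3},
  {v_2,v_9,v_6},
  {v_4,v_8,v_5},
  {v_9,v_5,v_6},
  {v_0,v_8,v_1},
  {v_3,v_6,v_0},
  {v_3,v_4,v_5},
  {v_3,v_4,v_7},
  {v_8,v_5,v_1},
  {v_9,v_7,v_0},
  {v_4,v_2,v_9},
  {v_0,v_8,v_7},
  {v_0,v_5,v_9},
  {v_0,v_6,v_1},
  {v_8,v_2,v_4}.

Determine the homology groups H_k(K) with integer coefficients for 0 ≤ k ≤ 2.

Take the total order v_0 < v_1 < v_2 < v_3 < v_4 < v_5 < v_6 < v_7 < v_8 < v_9 on the vertex set. Then K (dimension 2) consists of the simplices:

  0-simplices (10): [v_0], [v_1], [v_2], [v_3], [v_4], [v_5], [v_6], [v_7], [v_8], [v_9]
  1-simplices (30): (30 of them)
  2-simplices (20): (20 of them)

so the chain groups are C_0 ≅ Z^10, C_1 ≅ Z^30, C_2 ≅ Z^20.

The boundary map ∂_1: C_1 → C_0 sends each edge [p,q] (with p < q) to q − p.
This gives a 10×30 integer matrix of rank 9; reducing to Smith normal form yields diagonal entries (1,1,1,1,1,1,1,1,1).

∂_2: C_2 → C_1 sends each 2-simplex [p,q,r] to [q,r] − [p,r] + [p,q]. For instance
  ∂[v_0,v_7,v_8] = [v_7,v_8] − [v_0,v_8] + [v_0,v_7],
  ∂[v_0,v_3,v_6] = [v_3,v_6] − [v_0,v_6] + [v_0,v_3].
This gives a 30×20 integer matrix of rank 20; reducing to Smith normal form yields diagonal entries (1,1,1,1,1,1,1,1,1,1,1,1,1,1,1,1,1,1,1,2).

From H_k ≅ ker(∂_k) / im(∂_{k+1}) we obtain:

  H_0: rank C_0 − rank ∂_1 = 10 − 9 = 1, and the invariant factors of ∂_1 are all 1, so H_0 = Z.
  H_1: rank ker ∂_1 − rank ∂_2 = (30 − 9) − 20 = 1, and ∂_2 has invariant factor 2 > 1, so H_1 = Z ⊕ Z/2.
  H_2: rank ker ∂_2 − rank ∂_3 = (20 − 20) − 0 = 0, and there is no ∂_3, so H_2 = 0.

(K is a triangulation of the Klein bottle.)

H_0 = Z,  H_1 = Z ⊕ Z/2,  H_2 = 0.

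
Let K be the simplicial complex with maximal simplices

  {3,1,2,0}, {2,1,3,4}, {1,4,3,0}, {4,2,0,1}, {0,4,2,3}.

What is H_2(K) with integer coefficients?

H_2 = 0.

Order the vertices as 0 < 1 < 2 < 3 < 4. Listing each simplex with vertices in this order, K has dimension 3 with simplices:

  0-simplices (5): [0], [1], [2], [3], [4]
  1-simplices (10): [0,1], [0,2], [0,3], [0,4], [1,2], [1,3], [1,4], [2,3], [2,4], [3,4]
  2-simplices (10): [0,1,2], [0,1,3], [0,1,4], [0,2,3], [0,2,4], [0,3,4], [1,2,3], [1,2,4], [1,3,4], [2,3,4]
  3-simplices (5): [0,1,2,3], [0,1,2,4], [0,1,3,4], [0,2,3,4], [1,2,3,4]

Hence C_0 ≅ Z^5, C_1 ≅ Z^10, C_2 ≅ Z^10, C_3 ≅ Z^5.

Boundary ∂_1: C_1 → C_0 maps an edge to its endpoints' difference, ∂[p,q] = q − p. For instance
  ∂[0,1] = [1] − [0].
As a 5×10 matrix over Z this has rank 4, with invariant factors (1,1,1,1).

The boundary map ∂_2: C_2 → C_1 maps a triangle to the signed sum of its edges. For instance
  ∂[1,2,4] = [2,4] − [1,4] + [1,2],
  ∂[0,1,3] = [1,3] − [0,3] + [0,1].
This gives a 10×10 integer matrix of rank 6; reducing to Smith normal form yields diagonal entries (1,1,1,1,1,1).

Boundary ∂_3: C_3 → C_2 sends each 3-simplex σ to the alternating sum Σ_i (−1)^i (σ with its i-th vertex removed). For instance
  ∂[0,1,2,3] = [1,2,3] − [0,2,3] + [0,1,3] − [0,1,2],
  ∂[0,1,2,4] = [1,2,4] − [0,2,4] + [0,1,4] − [0,1,2].
The resulting 10×5 matrix has rank 4, and its Smith normal form has invariant factors (1,1,1,1).

Now H_k = ker ∂_k / im ∂_{k+1}, so:

  H_2: rank ker ∂_2 − rank ∂_3 = (10 − 6) − 4 = 0, and the invariant factors of ∂_3 are all 1, so H_2 = 0.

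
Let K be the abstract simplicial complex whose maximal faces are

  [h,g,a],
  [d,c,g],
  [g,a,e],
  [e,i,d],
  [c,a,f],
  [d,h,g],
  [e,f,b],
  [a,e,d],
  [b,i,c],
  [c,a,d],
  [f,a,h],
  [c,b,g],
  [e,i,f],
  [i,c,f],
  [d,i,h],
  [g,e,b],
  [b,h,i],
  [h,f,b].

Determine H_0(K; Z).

Order the vertices as a < b < c < d < e < f < g < h < i. Listing each simplex with vertices in this order, K has dimension 2 with simplices:

  0-simplices (9): a, b, c, d, e, f, g, h, i
  1-simplices (27): ac, ad, ae, af, ag, ah, bc, be, bf, bg, bh, bi, cd, cf, cg, ci, de, dg, dh, di, ef, eg, ei, fh, fi, gh, hi
  2-simplices (18): acd, acf, ade, aeg, afh, agh, bcg, bci, bef, beg, bfh, bhi, cdg, cfi, dei, dgh, dhi, efi

Hence C_0 ≅ Z^9, C_1 ≅ Z^27, C_2 ≅ Z^18.

The boundary map ∂_1: C_1 → C_0 maps an edge to its endpoints' difference, ∂[p,q] = q − p.
This gives a 9×27 integer matrix of rank 8; reducing to Smith normal form yields diagonal entries (1,1,1,1,1,1,1,1).

∂_2: C_2 → C_1 acts by ∂[p,q,r] = [q,r] − [p,r] + [p,q]. For instance
  ∂acf = cf − af + ac,
  ∂cdg = dg − cg + cd.
As a 27×18 matrix over Z this has rank 18, with invariant factors (1,1,1,1,1,1,1,1,1,1,1,1,1,1,1,1,1,2).

From H_k ≅ ker(∂_k) / im(∂_{k+1}) we obtain:

  H_0: rank C_0 − rank ∂_1 = 9 − 8 = 1, and the invariant factors of ∂_1 are all 1, so H_0 ≅ Z.

H_0 ≅ Z.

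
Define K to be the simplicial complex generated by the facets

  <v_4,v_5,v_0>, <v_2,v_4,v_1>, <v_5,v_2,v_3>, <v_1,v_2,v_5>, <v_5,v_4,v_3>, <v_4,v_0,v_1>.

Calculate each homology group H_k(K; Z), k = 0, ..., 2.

We work with the vertex ordering v_0 < v_1 < v_2 < v_3 < v_4 < v_5. The simplices of K, each written with vertices in increasing order, are:

  0-simplices (6): [v_0], [v_1], [v_2], [v_3], [v_4], [v_5]
  1-simplices (12): [v_0,v_1], [v_0,v_4], [v_0,v_5], [v_1,v_2], [v_1,v_4], [v_1,v_5], [v_2,v_3], [v_2,v_4], [v_2,v_5], [v_3,v_4], [v_3,v_5], [v_4,v_5]
  2-simplices (6): [v_0,v_1,v_4], [v_0,v_4,v_5], [v_1,v_2,v_4], [v_1,v_2,v_5], [v_2,v_3,v_5], [v_3,v_4,v_5]

giving chain groups C_0 ≅ Z^6, C_1 ≅ Z^12, C_2 ≅ Z^6.

∂_1: C_1 → C_0 is given by ∂[p,q] = [q] − [p]. For instance
  ∂[v_1,v_5] = [v_5] − [v_1].
This gives a 6×12 integer matrix of rank 5; reducing to Smith normal form yields diagonal entries (1,1,1,1,1).

The boundary map ∂_2: C_2 → C_1 maps a triangle to the signed sum of its edges. For instance
  ∂[v_1,v_2,v_4] = [v_2,v_4] − [v_1,v_4] + [v_1,v_2],
  ∂[v_0,v_1,v_4] = [v_1,v_4] − [v_0,v_4] + [v_0,v_1].
As a 12×6 matrix over Z this has rank 6, with invariant factors (1,1,1,1,1,1).

Reading off H_k = ker ∂_k / im ∂_{k+1}:

  H_0: rank C_0 − rank ∂_1 = 6 − 5 = 1, and the invariant factors of ∂_1 are all 1, so H_0 = Z.
  H_1: rank ker ∂_1 − rank ∂_2 = (12 − 5) − 6 = 1, and the invariant factors of ∂_2 are all 1, so H_1 = Z.
  H_2: rank ker ∂_2 − rank ∂_3 = (6 − 6) − 0 = 0, and there is no ∂_3, so H_2 = 0.

As a check, the Euler characteristic is 6 − 12 + 6 = 0, which agrees with 1 − 1 + 0 = 0.

H_0 = Z,  H_1 = Z,  H_2 = 0.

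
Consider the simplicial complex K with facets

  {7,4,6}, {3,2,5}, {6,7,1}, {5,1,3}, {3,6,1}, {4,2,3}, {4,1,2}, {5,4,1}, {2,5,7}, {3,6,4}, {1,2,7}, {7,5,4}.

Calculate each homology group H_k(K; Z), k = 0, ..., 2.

Take the total order 1 < 2 < 3 < 4 < 5 < 6 < 7 on the vertex set. Then K (dimension 2) consists of the simplices:

  0-simplices (7): [1], [2], [3], [4], [5], [6], [7]
  1-simplices (18): [1,2], [1,3], [1,4], [1,5], [1,6], [1,7], [2,3], [2,4], [2,5], [2,7], [3,4], [3,5], [3,6], [4,5], [4,6], [4,7], [5,7], [6,7]
  2-simplices (12): [1,2,4], [1,2,7], [1,3,5], [1,3,6], [1,4,5], [1,6,7], [2,3,4], [2,3,5], [2,5,7], [3,4,6], [4,5,7], [4,6,7]

Hence C_0 ≅ Z^7, C_1 ≅ Z^18, C_2 ≅ Z^12.

∂_1: C_1 → C_0 sends each edge [p,q] (with p < q) to q − p. For instance
  ∂[2,3] = [3] − [2].
The 7×18 boundary matrix has rank 6 and Smith normal form diag(1,1,1,1,1,1).

The boundary map ∂_2: C_2 → C_1 maps a triangle to the signed sum of its edges. For instance
  ∂[4,5,7] = [5,7] − [4,7] + [4,5],
  ∂[1,3,6] = [3,6] − [1,6] + [1,3].
As a 18×12 matrix over Z this has rank 12, with invariant factors (1,1,1,1,1,1,1,1,1,1,1,2).

Now H_k = ker ∂_k / im ∂_{k+1}, so:

  H_0: rank C_0 − rank ∂_1 = 7 − 6 = 1, and the invariant factors of ∂_1 are all 1, so H_0 ≅ Z.
  H_1: rank ker ∂_1 − rank ∂_2 = (18 − 6) − 12 = 0, and ∂_2 has invariant factor 2 > 1, so H_1 ≅ Z/2Z.
  H_2: rank ker ∂_2 − rank ∂_3 = (12 − 12) − 0 = 0, and there is no ∂_3, so H_2 ≅ 0.

(K is a triangulation of the real projective plane RP^2.)

H_0 ≅ Z,  H_1 ≅ Z/2Z,  H_2 = 0.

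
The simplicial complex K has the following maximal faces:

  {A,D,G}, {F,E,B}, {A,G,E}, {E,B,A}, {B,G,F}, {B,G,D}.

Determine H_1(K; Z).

H_1 ≅ Z.

We work with the vertex ordering A < B < D < E < F < G. The simplices of K, each written with vertices in increasing order, are:

  0-simplices (6): A, B, D, E, F, G
  1-simplices (12): AB, AD, AE, AG, BD, BE, BF, BG, DG, EF, EG, FG
  2-simplices (6): ABE, ADG, AEG, BDG, BEF, BFG

so the chain groups are C_0 ≅ Z^6, C_1 ≅ Z^12, C_2 ≅ Z^6.

The boundary map ∂_1: C_1 → C_0 is given by ∂[p,q] = [q] − [p]. For instance
  ∂AB = B − A.
The 6×12 boundary matrix has rank 5 and Smith normal form diag(1,1,1,1,1).

The boundary map ∂_2: C_2 → C_1 acts by ∂[p,q,r] = [q,r] − [p,r] + [p,q]. For instance
  ∂ADG = DG − AG + AD,
  ∂ABE = BE − AE + AB.
The resulting 12×6 matrix has rank 6, and its Smith normal form has invariant factors (1,1,1,1,1,1).

Computing H_k = (kernel of ∂_k) / (image of ∂_{k+1}):

  H_1: rank ker ∂_1 − rank ∂_2 = (12 − 5) − 6 = 1, and the invariant factors of ∂_2 are all 1, so H_1 = Z.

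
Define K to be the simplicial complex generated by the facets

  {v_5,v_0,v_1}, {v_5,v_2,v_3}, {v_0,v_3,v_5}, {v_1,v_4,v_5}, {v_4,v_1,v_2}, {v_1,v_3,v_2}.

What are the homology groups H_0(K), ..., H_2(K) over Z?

We work with the vertex ordering v_0 < v_1 < v_2 < v_3 < v_4 < v_5. The simplices of K, each written with vertices in increasing order, are:

  0-simplices (6): [v_0], [v_1], [v_2], [v_3], [v_4], [v_5]
  1-simplices (12): [v_0,v_1], [v_0,v_3], [v_0,v_5], [v_1,v_2], [v_1,v_3], [v_1,v_4], [v_1,v_5], [v_2,v_3], [v_2,v_4], [v_2,v_5], [v_3,v_5], [v_4,v_5]
  2-simplices (6): [v_0,v_1,v_5], [v_0,v_3,v_5], [v_1,v_2,v_3], [v_1,v_2,v_4], [v_1,v_4,v_5], [v_2,v_3,v_5]

so the chain groups are C_0 ≅ Z^6, C_1 ≅ Z^12, C_2 ≅ Z^6.

The boundary map ∂_1: C_1 → C_0 maps an edge to its endpoints' difference, ∂[p,q] = q − p. For instance
  ∂[v_0,v_3] = [v_3] − [v_0].
The 6×12 boundary matrix has rank 5 and Smith normal form diag(1,1,1,1,1).

Boundary ∂_2: C_2 → C_1 maps a triangle to the signed sum of its edges. For instance
  ∂[v_1,v_2,v_3] = [v_2,v_3] − [v_1,v_3] + [v_1,v_2],
  ∂[v_2,v_3,v_5] = [v_3,v_5] − [v_2,v_5] + [v_2,v_3].
The resulting 12×6 matrix has rank 6, and its Smith normal form has invariant factors (1,1,1,1,1,1).

Reading off H_k = ker ∂_k / im ∂_{k+1}:

  H_0: rank C_0 − rank ∂_1 = 6 − 5 = 1, and the invariant factors of ∂_1 are all 1, so H_0 = Z.
  H_1: rank ker ∂_1 − rank ∂_2 = (12 − 5) − 6 = 1, and the invariant factors of ∂_2 are all 1, so H_1 = Z.
  H_2: rank ker ∂_2 − rank ∂_3 = (6 − 6) − 0 = 0, and there is no ∂_3, so H_2 = 0.

H_0 = Z,  H_1 = Z,  H_2 = 0.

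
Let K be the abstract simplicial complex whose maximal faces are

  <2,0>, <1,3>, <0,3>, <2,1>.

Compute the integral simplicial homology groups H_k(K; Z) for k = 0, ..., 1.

Fix the vertex order 0 < 1 < 2 < 3 and write every simplex with vertices in increasing order. Then dim K = 1 and the simplices of K are:

  0-simplices (4): [0], [1], [2], [3]
  1-simplices (4): [0,2], [0,3], [1,2], [1,3]

Hence C_0 ≅ Z^4, C_1 ≅ Z^4.

Boundary ∂_1: C_1 → C_0 is given by ∂[p,q] = [q] − [p].
The 4×4 boundary matrix has rank 3 and Smith normal form diag(1,1,1).

Computing H_k = (kernel of ∂_k) / (image of ∂_{k+1}):

  H_0: rank C_0 − rank ∂_1 = 4 − 3 = 1, and the invariant factors of ∂_1 are all 1, so H_0 = Z.
  H_1: rank ker ∂_1 − rank ∂_2 = (4 − 3) − 0 = 1, and there is no ∂_2, so H_1 = Z.

(K is a triangulation of the circle S^1.)

H_0 ≅ Z,  H_1 ≅ Z.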